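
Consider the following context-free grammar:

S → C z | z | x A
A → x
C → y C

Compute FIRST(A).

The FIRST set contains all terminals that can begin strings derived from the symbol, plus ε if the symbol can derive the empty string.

We compute FIRST(A) using the standard algorithm.
FIRST(A) = {x}
FIRST(C) = {y}
FIRST(S) = {x, y, z}
Therefore, FIRST(A) = {x}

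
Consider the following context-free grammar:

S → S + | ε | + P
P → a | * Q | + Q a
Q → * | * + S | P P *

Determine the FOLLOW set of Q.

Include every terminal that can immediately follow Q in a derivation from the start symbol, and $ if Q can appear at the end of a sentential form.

We compute FOLLOW(Q) using the standard algorithm.
FOLLOW(S) starts with {$}.
FIRST(P) = {*, +, a}
FIRST(Q) = {*, +, a}
FIRST(S) = {+, ε}
FOLLOW(P) = {$, *, +, a}
FOLLOW(Q) = {$, *, +, a}
FOLLOW(S) = {$, *, +, a}
Therefore, FOLLOW(Q) = {$, *, +, a}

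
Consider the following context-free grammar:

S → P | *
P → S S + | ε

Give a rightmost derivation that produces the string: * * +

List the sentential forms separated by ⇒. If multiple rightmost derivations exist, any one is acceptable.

S ⇒ P ⇒ S S + ⇒ S * + ⇒ * * +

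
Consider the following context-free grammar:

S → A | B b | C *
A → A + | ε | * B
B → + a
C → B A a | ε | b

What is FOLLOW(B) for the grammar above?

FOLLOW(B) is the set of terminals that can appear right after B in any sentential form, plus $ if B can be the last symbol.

We compute FOLLOW(B) using the standard algorithm.
FOLLOW(S) starts with {$}.
FIRST(A) = {*, +, ε}
FIRST(B) = {+}
FIRST(C) = {+, b, ε}
FIRST(S) = {*, +, b, ε}
FOLLOW(A) = {$, +, a}
FOLLOW(B) = {$, *, +, a, b}
FOLLOW(C) = {*}
FOLLOW(S) = {$}
Therefore, FOLLOW(B) = {$, *, +, a, b}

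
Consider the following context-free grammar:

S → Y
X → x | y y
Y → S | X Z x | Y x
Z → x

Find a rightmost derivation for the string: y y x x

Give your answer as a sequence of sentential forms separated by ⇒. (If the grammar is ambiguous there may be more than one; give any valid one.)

S ⇒ Y ⇒ X Z x ⇒ X x x ⇒ y y x x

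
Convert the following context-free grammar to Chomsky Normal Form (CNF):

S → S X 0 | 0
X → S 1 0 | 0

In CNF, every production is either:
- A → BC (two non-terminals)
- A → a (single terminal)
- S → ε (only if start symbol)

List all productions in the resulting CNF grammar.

T0 → 0; S → 0; T1 → 1; X → 0; S → S X0; X0 → X T0; X → S X1; X1 → T1 T0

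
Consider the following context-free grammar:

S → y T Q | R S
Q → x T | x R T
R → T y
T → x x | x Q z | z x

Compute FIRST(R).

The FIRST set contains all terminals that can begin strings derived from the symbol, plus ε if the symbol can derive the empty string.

We compute FIRST(R) using the standard algorithm.
FIRST(Q) = {x}
FIRST(R) = {x, z}
FIRST(S) = {x, y, z}
FIRST(T) = {x, z}
Therefore, FIRST(R) = {x, z}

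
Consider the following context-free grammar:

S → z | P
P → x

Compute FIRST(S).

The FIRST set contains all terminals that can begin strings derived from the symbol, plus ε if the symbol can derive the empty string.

We compute FIRST(S) using the standard algorithm.
FIRST(P) = {x}
FIRST(S) = {x, z}
Therefore, FIRST(S) = {x, z}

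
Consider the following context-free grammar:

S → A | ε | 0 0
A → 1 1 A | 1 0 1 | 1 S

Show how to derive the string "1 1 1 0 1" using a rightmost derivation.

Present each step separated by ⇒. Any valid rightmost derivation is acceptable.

S ⇒ A ⇒ 1 1 A ⇒ 1 1 1 0 1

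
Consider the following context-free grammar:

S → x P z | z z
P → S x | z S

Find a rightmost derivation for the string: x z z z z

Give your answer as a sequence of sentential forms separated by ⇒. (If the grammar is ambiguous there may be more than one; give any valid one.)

S ⇒ x P z ⇒ x z S z ⇒ x z z z z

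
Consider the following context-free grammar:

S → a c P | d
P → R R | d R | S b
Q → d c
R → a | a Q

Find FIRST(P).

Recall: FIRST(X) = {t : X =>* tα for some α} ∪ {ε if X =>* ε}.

We compute FIRST(P) using the standard algorithm.
FIRST(P) = {a, d}
FIRST(Q) = {d}
FIRST(R) = {a}
FIRST(S) = {a, d}
Therefore, FIRST(P) = {a, d}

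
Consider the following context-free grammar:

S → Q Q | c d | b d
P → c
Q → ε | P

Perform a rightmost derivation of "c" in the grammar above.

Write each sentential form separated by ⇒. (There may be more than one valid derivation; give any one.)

S ⇒ Q Q ⇒ Q ⇒ P ⇒ c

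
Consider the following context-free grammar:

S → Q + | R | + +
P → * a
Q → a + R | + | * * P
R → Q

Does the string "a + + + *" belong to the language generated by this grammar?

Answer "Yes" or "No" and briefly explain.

No - no valid derivation exists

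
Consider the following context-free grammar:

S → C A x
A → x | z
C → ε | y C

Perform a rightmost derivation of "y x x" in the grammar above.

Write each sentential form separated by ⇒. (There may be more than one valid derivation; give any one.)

S ⇒ C A x ⇒ C x x ⇒ y C x x ⇒ y x x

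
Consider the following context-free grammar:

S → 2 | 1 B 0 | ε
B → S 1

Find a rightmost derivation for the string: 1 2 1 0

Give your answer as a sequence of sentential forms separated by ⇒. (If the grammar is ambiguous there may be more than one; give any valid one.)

S ⇒ 1 B 0 ⇒ 1 S 1 0 ⇒ 1 2 1 0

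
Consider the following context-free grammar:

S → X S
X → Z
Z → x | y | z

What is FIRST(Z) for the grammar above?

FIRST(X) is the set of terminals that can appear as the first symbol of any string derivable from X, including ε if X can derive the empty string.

We compute FIRST(Z) using the standard algorithm.
FIRST(S) = {x, y, z}
FIRST(X) = {x, y, z}
FIRST(Z) = {x, y, z}
Therefore, FIRST(Z) = {x, y, z}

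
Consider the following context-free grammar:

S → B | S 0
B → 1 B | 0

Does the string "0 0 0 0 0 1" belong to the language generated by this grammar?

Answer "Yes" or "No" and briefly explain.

No - no valid derivation exists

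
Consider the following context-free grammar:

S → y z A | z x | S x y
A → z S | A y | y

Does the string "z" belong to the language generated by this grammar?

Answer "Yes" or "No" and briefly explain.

No - no valid derivation exists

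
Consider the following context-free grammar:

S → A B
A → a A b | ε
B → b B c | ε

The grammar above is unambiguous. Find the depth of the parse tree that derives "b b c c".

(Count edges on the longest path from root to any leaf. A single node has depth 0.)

4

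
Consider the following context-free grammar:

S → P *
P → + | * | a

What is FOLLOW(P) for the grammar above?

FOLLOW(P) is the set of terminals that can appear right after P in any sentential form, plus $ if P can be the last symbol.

We compute FOLLOW(P) using the standard algorithm.
FOLLOW(S) starts with {$}.
FIRST(P) = {*, +, a}
FIRST(S) = {*, +, a}
FOLLOW(P) = {*}
FOLLOW(S) = {$}
Therefore, FOLLOW(P) = {*}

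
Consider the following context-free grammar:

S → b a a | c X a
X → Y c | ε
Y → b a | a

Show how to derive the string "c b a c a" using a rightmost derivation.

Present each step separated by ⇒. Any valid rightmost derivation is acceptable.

S ⇒ c X a ⇒ c Y c a ⇒ c b a c a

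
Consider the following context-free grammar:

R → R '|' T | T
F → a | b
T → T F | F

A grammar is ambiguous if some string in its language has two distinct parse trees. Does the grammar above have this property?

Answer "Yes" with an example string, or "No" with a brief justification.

No - the grammar is unambiguous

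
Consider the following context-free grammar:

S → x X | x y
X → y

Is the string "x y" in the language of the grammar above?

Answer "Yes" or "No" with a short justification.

Yes - a valid derivation exists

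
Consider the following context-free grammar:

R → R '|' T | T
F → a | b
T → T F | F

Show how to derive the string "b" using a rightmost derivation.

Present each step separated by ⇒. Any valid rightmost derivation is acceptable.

R ⇒ T ⇒ F ⇒ b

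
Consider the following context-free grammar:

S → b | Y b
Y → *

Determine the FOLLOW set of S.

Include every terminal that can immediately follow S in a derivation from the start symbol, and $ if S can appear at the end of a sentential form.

We compute FOLLOW(S) using the standard algorithm.
FOLLOW(S) starts with {$}.
FIRST(S) = {*, b}
FIRST(Y) = {*}
FOLLOW(S) = {$}
FOLLOW(Y) = {b}
Therefore, FOLLOW(S) = {$}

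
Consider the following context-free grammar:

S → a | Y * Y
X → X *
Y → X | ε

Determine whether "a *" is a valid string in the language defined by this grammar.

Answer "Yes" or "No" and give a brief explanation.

No - no valid derivation exists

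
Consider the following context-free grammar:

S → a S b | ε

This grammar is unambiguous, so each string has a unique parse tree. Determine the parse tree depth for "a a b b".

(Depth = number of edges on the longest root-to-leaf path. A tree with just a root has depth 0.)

3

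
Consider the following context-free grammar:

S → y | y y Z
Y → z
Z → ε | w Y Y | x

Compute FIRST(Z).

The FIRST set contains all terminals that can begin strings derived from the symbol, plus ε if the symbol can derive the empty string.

We compute FIRST(Z) using the standard algorithm.
FIRST(S) = {y}
FIRST(Y) = {z}
FIRST(Z) = {w, x, ε}
Therefore, FIRST(Z) = {w, x, ε}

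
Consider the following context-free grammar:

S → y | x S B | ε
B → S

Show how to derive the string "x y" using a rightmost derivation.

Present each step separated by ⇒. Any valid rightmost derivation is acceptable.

S ⇒ x S B ⇒ x S S ⇒ x S y ⇒ x y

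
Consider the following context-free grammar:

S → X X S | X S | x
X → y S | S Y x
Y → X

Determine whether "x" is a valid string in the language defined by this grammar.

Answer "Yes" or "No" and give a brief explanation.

Yes - a valid derivation exists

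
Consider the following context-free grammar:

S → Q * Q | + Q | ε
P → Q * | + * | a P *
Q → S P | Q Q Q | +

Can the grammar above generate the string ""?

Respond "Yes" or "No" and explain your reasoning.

Yes - a valid derivation exists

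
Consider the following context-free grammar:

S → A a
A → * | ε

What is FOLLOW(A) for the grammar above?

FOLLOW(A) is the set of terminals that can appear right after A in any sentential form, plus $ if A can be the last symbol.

We compute FOLLOW(A) using the standard algorithm.
FOLLOW(S) starts with {$}.
FIRST(A) = {*, ε}
FIRST(S) = {*, a}
FOLLOW(A) = {a}
FOLLOW(S) = {$}
Therefore, FOLLOW(A) = {a}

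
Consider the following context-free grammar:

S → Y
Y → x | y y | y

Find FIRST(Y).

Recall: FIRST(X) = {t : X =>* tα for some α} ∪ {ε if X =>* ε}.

We compute FIRST(Y) using the standard algorithm.
FIRST(S) = {x, y}
FIRST(Y) = {x, y}
Therefore, FIRST(Y) = {x, y}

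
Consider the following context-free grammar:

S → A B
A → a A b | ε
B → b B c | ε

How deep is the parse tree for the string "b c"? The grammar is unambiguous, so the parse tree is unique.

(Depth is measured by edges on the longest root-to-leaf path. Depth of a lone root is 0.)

3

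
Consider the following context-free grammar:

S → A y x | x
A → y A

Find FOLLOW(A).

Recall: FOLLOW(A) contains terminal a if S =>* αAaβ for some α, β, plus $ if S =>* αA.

We compute FOLLOW(A) using the standard algorithm.
FOLLOW(S) starts with {$}.
FIRST(A) = {y}
FIRST(S) = {x, y}
FOLLOW(A) = {y}
FOLLOW(S) = {$}
Therefore, FOLLOW(A) = {y}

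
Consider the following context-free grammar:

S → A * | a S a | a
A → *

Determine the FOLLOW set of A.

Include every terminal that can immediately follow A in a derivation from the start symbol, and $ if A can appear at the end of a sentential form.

We compute FOLLOW(A) using the standard algorithm.
FOLLOW(S) starts with {$}.
FIRST(A) = {*}
FIRST(S) = {*, a}
FOLLOW(A) = {*}
FOLLOW(S) = {$, a}
Therefore, FOLLOW(A) = {*}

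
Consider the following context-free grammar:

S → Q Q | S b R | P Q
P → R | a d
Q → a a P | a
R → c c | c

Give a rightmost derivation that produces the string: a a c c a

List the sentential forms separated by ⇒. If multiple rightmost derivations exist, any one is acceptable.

S ⇒ Q Q ⇒ Q a ⇒ a a P a ⇒ a a R a ⇒ a a c c a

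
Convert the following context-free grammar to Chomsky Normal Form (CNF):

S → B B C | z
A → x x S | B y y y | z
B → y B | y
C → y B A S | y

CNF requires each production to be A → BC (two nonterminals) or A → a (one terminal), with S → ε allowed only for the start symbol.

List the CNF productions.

S → z; TX → x; TY → y; A → z; B → y; C → y; S → B X0; X0 → B C; A → TX X1; X1 → TX S; A → B X2; X2 → TY X3; X3 → TY TY; B → TY B; C → TY X4; X4 → B X5; X5 → A S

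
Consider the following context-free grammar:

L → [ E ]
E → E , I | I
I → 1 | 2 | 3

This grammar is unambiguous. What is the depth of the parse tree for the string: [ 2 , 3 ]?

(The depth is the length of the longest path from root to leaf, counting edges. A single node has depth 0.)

4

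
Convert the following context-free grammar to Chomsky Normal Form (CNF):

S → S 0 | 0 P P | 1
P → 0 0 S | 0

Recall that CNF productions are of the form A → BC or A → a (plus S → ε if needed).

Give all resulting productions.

T0 → 0; S → 1; P → 0; S → S T0; S → T0 X0; X0 → P P; P → T0 X1; X1 → T0 S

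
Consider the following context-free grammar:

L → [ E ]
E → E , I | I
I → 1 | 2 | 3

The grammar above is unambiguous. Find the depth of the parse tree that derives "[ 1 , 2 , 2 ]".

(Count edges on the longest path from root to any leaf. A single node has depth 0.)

5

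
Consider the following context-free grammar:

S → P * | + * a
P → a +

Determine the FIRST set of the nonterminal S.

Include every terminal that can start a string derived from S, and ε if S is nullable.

We compute FIRST(S) using the standard algorithm.
FIRST(P) = {a}
FIRST(S) = {+, a}
Therefore, FIRST(S) = {+, a}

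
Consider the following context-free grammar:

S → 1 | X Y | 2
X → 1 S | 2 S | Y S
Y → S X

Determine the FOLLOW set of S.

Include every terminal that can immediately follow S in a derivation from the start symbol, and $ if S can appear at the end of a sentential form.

We compute FOLLOW(S) using the standard algorithm.
FOLLOW(S) starts with {$}.
FIRST(S) = {1, 2}
FIRST(X) = {1, 2}
FIRST(Y) = {1, 2}
FOLLOW(S) = {$, 1, 2}
FOLLOW(X) = {$, 1, 2}
FOLLOW(Y) = {$, 1, 2}
Therefore, FOLLOW(S) = {$, 1, 2}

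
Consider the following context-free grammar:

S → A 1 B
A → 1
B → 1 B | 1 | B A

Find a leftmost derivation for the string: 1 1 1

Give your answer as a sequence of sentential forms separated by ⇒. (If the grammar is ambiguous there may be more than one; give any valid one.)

S ⇒ A 1 B ⇒ 1 1 B ⇒ 1 1 1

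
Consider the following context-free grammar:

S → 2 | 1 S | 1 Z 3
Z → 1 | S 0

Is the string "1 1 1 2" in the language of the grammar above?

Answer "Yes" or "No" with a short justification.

Yes - a valid derivation exists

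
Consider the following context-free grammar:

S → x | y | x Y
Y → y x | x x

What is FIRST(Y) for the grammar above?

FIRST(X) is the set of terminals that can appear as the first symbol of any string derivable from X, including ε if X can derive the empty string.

We compute FIRST(Y) using the standard algorithm.
FIRST(S) = {x, y}
FIRST(Y) = {x, y}
Therefore, FIRST(Y) = {x, y}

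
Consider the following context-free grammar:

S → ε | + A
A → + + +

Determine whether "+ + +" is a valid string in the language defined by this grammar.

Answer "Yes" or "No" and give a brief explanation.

No - no valid derivation exists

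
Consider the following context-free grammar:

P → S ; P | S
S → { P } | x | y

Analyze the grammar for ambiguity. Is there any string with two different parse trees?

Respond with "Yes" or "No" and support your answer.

No - the grammar is unambiguous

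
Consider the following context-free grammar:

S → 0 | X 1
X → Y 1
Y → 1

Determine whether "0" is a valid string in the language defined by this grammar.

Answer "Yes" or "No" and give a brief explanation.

Yes - a valid derivation exists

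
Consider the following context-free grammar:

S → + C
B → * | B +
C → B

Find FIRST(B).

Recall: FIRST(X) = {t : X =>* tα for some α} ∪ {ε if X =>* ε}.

We compute FIRST(B) using the standard algorithm.
FIRST(B) = {*}
FIRST(C) = {*}
FIRST(S) = {+}
Therefore, FIRST(B) = {*}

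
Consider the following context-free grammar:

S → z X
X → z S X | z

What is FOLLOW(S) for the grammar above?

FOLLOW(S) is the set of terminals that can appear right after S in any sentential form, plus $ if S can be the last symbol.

We compute FOLLOW(S) using the standard algorithm.
FOLLOW(S) starts with {$}.
FIRST(S) = {z}
FIRST(X) = {z}
FOLLOW(S) = {$, z}
FOLLOW(X) = {$, z}
Therefore, FOLLOW(S) = {$, z}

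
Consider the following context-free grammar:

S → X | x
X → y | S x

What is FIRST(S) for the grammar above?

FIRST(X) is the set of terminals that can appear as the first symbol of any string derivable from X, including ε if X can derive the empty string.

We compute FIRST(S) using the standard algorithm.
FIRST(S) = {x, y}
FIRST(X) = {x, y}
Therefore, FIRST(S) = {x, y}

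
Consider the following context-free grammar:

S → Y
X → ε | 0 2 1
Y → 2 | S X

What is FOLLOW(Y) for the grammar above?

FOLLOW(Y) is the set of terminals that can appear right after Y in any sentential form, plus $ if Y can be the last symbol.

We compute FOLLOW(Y) using the standard algorithm.
FOLLOW(S) starts with {$}.
FIRST(S) = {2}
FIRST(X) = {0, ε}
FIRST(Y) = {2}
FOLLOW(S) = {$, 0}
FOLLOW(X) = {$, 0}
FOLLOW(Y) = {$, 0}
Therefore, FOLLOW(Y) = {$, 0}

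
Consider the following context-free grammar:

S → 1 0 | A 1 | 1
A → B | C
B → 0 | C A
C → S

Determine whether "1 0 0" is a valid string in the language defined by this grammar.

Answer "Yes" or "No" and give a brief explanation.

No - no valid derivation exists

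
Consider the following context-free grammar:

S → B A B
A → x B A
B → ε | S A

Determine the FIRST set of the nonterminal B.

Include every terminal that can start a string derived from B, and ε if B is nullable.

We compute FIRST(B) using the standard algorithm.
FIRST(A) = {x}
FIRST(B) = {x, ε}
FIRST(S) = {x}
Therefore, FIRST(B) = {x, ε}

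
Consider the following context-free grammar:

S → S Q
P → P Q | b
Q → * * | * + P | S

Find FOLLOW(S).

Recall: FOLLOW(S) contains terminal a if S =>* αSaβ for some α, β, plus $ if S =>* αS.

We compute FOLLOW(S) using the standard algorithm.
FOLLOW(S) starts with {$}.
FIRST(P) = {b}
FIRST(Q) = {*}
FIRST(S) = {}
FOLLOW(P) = {$, *}
FOLLOW(Q) = {$, *}
FOLLOW(S) = {$, *}
Therefore, FOLLOW(S) = {$, *}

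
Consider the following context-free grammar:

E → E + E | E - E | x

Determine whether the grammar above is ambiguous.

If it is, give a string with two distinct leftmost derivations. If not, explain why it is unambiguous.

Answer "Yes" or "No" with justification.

Yes - the string 'x + x - x + x - x' has two distinct leftmost derivations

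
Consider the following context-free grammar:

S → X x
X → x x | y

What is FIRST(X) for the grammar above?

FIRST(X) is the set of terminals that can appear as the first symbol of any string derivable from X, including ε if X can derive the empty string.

We compute FIRST(X) using the standard algorithm.
FIRST(S) = {x, y}
FIRST(X) = {x, y}
Therefore, FIRST(X) = {x, y}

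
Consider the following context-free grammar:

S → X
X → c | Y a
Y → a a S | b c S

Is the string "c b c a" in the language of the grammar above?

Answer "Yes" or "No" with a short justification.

No - no valid derivation exists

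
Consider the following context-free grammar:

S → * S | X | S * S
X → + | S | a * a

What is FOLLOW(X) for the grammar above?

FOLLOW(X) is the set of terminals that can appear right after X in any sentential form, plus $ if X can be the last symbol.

We compute FOLLOW(X) using the standard algorithm.
FOLLOW(S) starts with {$}.
FIRST(S) = {*, +, a}
FIRST(X) = {*, +, a}
FOLLOW(S) = {$, *}
FOLLOW(X) = {$, *}
Therefore, FOLLOW(X) = {$, *}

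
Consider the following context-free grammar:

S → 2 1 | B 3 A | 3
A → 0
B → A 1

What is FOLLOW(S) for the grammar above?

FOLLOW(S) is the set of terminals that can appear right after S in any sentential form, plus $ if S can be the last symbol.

We compute FOLLOW(S) using the standard algorithm.
FOLLOW(S) starts with {$}.
FIRST(A) = {0}
FIRST(B) = {0}
FIRST(S) = {0, 2, 3}
FOLLOW(A) = {$, 1}
FOLLOW(B) = {3}
FOLLOW(S) = {$}
Therefore, FOLLOW(S) = {$}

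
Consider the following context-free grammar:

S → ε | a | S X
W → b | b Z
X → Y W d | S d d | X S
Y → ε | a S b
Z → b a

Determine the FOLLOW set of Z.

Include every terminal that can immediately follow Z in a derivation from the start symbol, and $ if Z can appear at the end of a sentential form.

We compute FOLLOW(Z) using the standard algorithm.
FOLLOW(S) starts with {$}.
FIRST(S) = {a, b, d, ε}
FIRST(W) = {b}
FIRST(X) = {a, b, d}
FIRST(Y) = {a, ε}
FIRST(Z) = {b}
FOLLOW(S) = {$, a, b, d}
FOLLOW(W) = {d}
FOLLOW(X) = {$, a, b, d}
FOLLOW(Y) = {b}
FOLLOW(Z) = {d}
Therefore, FOLLOW(Z) = {d}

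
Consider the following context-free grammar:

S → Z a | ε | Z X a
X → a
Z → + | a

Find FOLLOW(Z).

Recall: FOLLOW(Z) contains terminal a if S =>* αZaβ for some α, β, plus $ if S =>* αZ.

We compute FOLLOW(Z) using the standard algorithm.
FOLLOW(S) starts with {$}.
FIRST(S) = {+, a, ε}
FIRST(X) = {a}
FIRST(Z) = {+, a}
FOLLOW(S) = {$}
FOLLOW(X) = {a}
FOLLOW(Z) = {a}
Therefore, FOLLOW(Z) = {a}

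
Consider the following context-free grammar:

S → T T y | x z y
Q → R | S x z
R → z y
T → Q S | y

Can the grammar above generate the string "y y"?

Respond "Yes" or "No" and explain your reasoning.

No - no valid derivation exists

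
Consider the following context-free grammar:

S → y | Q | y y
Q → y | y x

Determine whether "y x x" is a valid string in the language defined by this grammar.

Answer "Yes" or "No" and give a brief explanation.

No - no valid derivation exists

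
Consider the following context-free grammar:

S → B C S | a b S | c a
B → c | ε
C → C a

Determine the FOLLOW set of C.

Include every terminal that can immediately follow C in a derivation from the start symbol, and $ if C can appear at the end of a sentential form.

We compute FOLLOW(C) using the standard algorithm.
FOLLOW(S) starts with {$}.
FIRST(B) = {c, ε}
FIRST(C) = {}
FIRST(S) = {a, c}
FOLLOW(B) = {}
FOLLOW(C) = {a, c}
FOLLOW(S) = {$}
Therefore, FOLLOW(C) = {a, c}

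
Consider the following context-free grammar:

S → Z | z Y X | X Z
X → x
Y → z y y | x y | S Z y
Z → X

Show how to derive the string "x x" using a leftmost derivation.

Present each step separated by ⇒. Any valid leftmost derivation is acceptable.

S ⇒ X Z ⇒ x Z ⇒ x X ⇒ x x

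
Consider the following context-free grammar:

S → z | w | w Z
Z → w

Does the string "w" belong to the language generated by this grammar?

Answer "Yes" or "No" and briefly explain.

Yes - a valid derivation exists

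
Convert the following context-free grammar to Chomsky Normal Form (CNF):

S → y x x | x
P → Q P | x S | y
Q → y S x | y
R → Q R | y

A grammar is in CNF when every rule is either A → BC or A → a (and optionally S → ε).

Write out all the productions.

TY → y; TX → x; S → x; P → y; Q → y; R → y; S → TY X0; X0 → TX TX; P → Q P; P → TX S; Q → TY X1; X1 → S TX; R → Q R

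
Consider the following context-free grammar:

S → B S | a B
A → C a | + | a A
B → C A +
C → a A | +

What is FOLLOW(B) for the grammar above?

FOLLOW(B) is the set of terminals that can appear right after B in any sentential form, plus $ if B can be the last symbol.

We compute FOLLOW(B) using the standard algorithm.
FOLLOW(S) starts with {$}.
FIRST(A) = {+, a}
FIRST(B) = {+, a}
FIRST(C) = {+, a}
FIRST(S) = {+, a}
FOLLOW(A) = {+, a}
FOLLOW(B) = {$, +, a}
FOLLOW(C) = {+, a}
FOLLOW(S) = {$}
Therefore, FOLLOW(B) = {$, +, a}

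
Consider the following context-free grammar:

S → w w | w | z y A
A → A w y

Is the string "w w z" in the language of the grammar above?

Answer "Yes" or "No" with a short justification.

No - no valid derivation exists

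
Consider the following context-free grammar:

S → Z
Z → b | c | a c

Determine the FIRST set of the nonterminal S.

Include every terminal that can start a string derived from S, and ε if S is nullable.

We compute FIRST(S) using the standard algorithm.
FIRST(S) = {a, b, c}
FIRST(Z) = {a, b, c}
Therefore, FIRST(S) = {a, b, c}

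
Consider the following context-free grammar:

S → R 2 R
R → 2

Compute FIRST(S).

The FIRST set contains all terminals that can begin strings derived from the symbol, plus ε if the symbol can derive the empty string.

We compute FIRST(S) using the standard algorithm.
FIRST(R) = {2}
FIRST(S) = {2}
Therefore, FIRST(S) = {2}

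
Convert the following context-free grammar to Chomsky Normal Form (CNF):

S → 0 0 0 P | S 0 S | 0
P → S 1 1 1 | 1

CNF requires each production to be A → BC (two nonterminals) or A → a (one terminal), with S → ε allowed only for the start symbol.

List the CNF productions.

T0 → 0; S → 0; T1 → 1; P → 1; S → T0 X0; X0 → T0 X1; X1 → T0 P; S → S X2; X2 → T0 S; P → S X3; X3 → T1 X4; X4 → T1 T1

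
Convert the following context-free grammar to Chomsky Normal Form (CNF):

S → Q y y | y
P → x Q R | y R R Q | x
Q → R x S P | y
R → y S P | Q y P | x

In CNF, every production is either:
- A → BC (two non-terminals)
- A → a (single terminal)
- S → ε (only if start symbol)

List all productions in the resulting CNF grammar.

TY → y; S → y; TX → x; P → x; Q → y; R → x; S → Q X0; X0 → TY TY; P → TX X1; X1 → Q R; P → TY X2; X2 → R X3; X3 → R Q; Q → R X4; X4 → TX X5; X5 → S P; R → TY X6; X6 → S P; R → Q X7; X7 → TY P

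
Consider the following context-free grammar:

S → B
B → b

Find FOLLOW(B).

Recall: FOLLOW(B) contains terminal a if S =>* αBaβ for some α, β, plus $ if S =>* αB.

We compute FOLLOW(B) using the standard algorithm.
FOLLOW(S) starts with {$}.
FIRST(B) = {b}
FIRST(S) = {b}
FOLLOW(B) = {$}
FOLLOW(S) = {$}
Therefore, FOLLOW(B) = {$}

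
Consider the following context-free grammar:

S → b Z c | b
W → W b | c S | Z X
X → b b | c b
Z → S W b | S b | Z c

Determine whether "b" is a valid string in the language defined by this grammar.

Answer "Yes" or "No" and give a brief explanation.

Yes - a valid derivation exists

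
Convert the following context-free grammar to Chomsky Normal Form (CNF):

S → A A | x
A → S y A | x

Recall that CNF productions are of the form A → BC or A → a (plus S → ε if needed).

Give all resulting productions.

S → x; TY → y; A → x; S → A A; A → S X0; X0 → TY A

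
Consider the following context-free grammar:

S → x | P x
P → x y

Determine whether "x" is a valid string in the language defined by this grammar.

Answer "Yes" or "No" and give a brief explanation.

Yes - a valid derivation exists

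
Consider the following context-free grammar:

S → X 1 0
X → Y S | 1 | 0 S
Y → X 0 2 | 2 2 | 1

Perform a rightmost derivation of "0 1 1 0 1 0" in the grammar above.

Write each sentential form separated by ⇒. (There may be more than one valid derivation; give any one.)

S ⇒ X 1 0 ⇒ 0 S 1 0 ⇒ 0 X 1 0 1 0 ⇒ 0 1 1 0 1 0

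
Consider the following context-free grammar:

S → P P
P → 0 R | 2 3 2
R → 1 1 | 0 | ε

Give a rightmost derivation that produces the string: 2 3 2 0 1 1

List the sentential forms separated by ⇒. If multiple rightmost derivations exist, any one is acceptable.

S ⇒ P P ⇒ P 0 R ⇒ P 0 1 1 ⇒ 2 3 2 0 1 1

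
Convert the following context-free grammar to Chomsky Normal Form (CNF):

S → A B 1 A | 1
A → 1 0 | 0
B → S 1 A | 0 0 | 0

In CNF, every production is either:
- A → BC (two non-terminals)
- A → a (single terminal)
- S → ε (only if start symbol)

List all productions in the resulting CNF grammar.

T1 → 1; S → 1; T0 → 0; A → 0; B → 0; S → A X0; X0 → B X1; X1 → T1 A; A → T1 T0; B → S X2; X2 → T1 A; B → T0 T0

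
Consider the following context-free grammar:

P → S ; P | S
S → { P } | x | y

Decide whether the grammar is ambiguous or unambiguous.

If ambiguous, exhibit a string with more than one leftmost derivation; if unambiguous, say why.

Unambiguous - every string in the language has a unique leftmost derivation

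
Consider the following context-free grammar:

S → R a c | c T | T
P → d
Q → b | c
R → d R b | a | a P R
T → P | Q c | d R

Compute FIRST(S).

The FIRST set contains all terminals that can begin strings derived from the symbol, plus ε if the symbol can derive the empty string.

We compute FIRST(S) using the standard algorithm.
FIRST(P) = {d}
FIRST(Q) = {b, c}
FIRST(R) = {a, d}
FIRST(S) = {a, b, c, d}
FIRST(T) = {b, c, d}
Therefore, FIRST(S) = {a, b, c, d}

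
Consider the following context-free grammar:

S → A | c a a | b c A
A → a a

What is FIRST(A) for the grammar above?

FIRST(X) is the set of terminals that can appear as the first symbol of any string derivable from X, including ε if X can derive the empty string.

We compute FIRST(A) using the standard algorithm.
FIRST(A) = {a}
FIRST(S) = {a, b, c}
Therefore, FIRST(A) = {a}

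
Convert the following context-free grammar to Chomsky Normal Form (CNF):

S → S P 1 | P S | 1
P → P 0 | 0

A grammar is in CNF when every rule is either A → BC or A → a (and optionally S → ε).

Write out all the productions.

T1 → 1; S → 1; T0 → 0; P → 0; S → S X0; X0 → P T1; S → P S; P → P T0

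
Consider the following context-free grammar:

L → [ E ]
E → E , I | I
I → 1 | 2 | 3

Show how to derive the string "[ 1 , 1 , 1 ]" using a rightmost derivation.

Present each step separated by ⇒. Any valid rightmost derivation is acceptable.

L ⇒ [ E ] ⇒ [ E , I ] ⇒ [ E , 1 ] ⇒ [ E , I , 1 ] ⇒ [ E , 1 , 1 ] ⇒ [ I , 1 , 1 ] ⇒ [ 1 , 1 , 1 ]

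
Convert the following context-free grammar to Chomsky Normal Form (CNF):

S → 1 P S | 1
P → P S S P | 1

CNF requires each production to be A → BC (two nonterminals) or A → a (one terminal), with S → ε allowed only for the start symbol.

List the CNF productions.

T1 → 1; S → 1; P → 1; S → T1 X0; X0 → P S; P → P X1; X1 → S X2; X2 → S P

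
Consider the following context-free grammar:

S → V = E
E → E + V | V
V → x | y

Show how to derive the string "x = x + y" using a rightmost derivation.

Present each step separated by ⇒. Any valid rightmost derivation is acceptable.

S ⇒ V = E ⇒ V = E + V ⇒ V = E + y ⇒ V = V + y ⇒ V = x + y ⇒ x = x + y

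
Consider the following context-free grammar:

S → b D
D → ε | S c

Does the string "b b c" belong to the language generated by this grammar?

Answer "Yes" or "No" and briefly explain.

Yes - a valid derivation exists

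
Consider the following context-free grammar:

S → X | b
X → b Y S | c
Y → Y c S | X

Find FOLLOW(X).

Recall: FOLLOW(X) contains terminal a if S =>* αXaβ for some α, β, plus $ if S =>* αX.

We compute FOLLOW(X) using the standard algorithm.
FOLLOW(S) starts with {$}.
FIRST(S) = {b, c}
FIRST(X) = {b, c}
FIRST(Y) = {b, c}
FOLLOW(S) = {$, b, c}
FOLLOW(X) = {$, b, c}
FOLLOW(Y) = {b, c}
Therefore, FOLLOW(X) = {$, b, c}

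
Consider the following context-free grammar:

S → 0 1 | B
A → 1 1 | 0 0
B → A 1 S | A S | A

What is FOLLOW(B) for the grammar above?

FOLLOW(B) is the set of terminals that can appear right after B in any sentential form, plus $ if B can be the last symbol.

We compute FOLLOW(B) using the standard algorithm.
FOLLOW(S) starts with {$}.
FIRST(A) = {0, 1}
FIRST(B) = {0, 1}
FIRST(S) = {0, 1}
FOLLOW(A) = {$, 0, 1}
FOLLOW(B) = {$}
FOLLOW(S) = {$}
Therefore, FOLLOW(B) = {$}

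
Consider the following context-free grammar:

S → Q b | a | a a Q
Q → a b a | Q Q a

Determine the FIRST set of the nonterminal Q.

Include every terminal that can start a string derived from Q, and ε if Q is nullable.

We compute FIRST(Q) using the standard algorithm.
FIRST(Q) = {a}
FIRST(S) = {a}
Therefore, FIRST(Q) = {a}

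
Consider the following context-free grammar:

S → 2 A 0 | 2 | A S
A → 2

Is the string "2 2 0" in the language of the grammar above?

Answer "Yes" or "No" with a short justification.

Yes - a valid derivation exists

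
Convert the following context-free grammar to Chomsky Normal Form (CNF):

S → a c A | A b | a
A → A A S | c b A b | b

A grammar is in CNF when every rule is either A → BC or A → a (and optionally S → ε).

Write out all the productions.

TA → a; TC → c; TB → b; S → a; A → b; S → TA X0; X0 → TC A; S → A TB; A → A X1; X1 → A S; A → TC X2; X2 → TB X3; X3 → A TB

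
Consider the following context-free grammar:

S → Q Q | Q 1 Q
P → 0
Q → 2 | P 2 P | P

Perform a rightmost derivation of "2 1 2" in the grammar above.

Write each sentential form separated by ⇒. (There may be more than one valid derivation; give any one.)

S ⇒ Q 1 Q ⇒ Q 1 2 ⇒ 2 1 2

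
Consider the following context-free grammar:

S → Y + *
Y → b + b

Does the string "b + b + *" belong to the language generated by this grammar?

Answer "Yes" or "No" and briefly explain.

Yes - a valid derivation exists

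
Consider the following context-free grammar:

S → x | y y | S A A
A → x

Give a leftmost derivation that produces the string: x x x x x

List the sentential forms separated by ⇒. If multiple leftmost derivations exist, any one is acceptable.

S ⇒ S A A ⇒ S A A A A ⇒ x A A A A ⇒ x x A A A ⇒ x x x A A ⇒ x x x x A ⇒ x x x x x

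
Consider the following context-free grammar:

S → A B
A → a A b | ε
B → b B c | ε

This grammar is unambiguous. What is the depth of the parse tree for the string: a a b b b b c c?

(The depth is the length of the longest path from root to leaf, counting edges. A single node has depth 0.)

4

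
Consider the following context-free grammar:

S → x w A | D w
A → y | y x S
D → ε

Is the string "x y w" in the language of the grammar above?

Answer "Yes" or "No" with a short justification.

No - no valid derivation exists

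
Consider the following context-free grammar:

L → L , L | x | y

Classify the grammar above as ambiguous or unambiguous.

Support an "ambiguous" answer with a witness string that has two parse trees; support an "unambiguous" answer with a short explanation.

Ambiguous - the string 'y , y , y , x , y , x' has two distinct parse trees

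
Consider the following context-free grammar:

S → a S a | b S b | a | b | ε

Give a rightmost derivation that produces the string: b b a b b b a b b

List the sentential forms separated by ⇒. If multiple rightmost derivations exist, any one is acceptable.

S ⇒ b S b ⇒ b b S b b ⇒ b b a S a b b ⇒ b b a b S b a b b ⇒ b b a b b b a b b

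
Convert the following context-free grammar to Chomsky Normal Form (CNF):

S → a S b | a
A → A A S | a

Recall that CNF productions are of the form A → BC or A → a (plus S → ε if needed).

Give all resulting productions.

TA → a; TB → b; S → a; A → a; S → TA X0; X0 → S TB; A → A X1; X1 → A S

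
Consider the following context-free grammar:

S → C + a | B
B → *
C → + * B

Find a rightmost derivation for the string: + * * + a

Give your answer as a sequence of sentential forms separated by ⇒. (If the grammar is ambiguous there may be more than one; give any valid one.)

S ⇒ C + a ⇒ + * B + a ⇒ + * * + a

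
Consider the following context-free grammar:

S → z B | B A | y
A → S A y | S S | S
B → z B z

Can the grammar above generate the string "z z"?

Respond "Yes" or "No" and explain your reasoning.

No - no valid derivation exists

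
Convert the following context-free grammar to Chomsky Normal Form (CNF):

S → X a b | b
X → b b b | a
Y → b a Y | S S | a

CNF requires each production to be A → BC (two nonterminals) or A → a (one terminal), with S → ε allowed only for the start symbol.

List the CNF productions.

TA → a; TB → b; S → b; X → a; Y → a; S → X X0; X0 → TA TB; X → TB X1; X1 → TB TB; Y → TB X2; X2 → TA Y; Y → S S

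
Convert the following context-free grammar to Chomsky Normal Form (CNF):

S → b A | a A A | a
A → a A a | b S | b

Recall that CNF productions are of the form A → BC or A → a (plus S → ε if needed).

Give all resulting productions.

TB → b; TA → a; S → a; A → b; S → TB A; S → TA X0; X0 → A A; A → TA X1; X1 → A TA; A → TB S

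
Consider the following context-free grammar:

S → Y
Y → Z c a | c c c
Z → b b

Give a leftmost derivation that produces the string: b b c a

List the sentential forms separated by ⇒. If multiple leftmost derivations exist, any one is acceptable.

S ⇒ Y ⇒ Z c a ⇒ b b c a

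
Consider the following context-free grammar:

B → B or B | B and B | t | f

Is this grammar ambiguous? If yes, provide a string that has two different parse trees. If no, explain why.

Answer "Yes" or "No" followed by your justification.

Yes - the string 't or f and f' has two distinct leftmost derivations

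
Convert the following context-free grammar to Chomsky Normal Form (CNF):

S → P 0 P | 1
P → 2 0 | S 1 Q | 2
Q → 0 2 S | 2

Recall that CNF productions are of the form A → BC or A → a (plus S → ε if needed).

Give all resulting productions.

T0 → 0; S → 1; T2 → 2; T1 → 1; P → 2; Q → 2; S → P X0; X0 → T0 P; P → T2 T0; P → S X1; X1 → T1 Q; Q → T0 X2; X2 → T2 S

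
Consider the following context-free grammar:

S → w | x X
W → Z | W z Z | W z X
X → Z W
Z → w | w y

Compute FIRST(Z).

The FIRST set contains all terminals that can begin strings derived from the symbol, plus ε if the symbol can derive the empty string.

We compute FIRST(Z) using the standard algorithm.
FIRST(S) = {w, x}
FIRST(W) = {w}
FIRST(X) = {w}
FIRST(Z) = {w}
Therefore, FIRST(Z) = {w}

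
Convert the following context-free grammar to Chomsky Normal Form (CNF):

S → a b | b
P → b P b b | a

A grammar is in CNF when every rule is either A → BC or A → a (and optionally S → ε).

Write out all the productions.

TA → a; TB → b; S → b; P → a; S → TA TB; P → TB X0; X0 → P X1; X1 → TB TB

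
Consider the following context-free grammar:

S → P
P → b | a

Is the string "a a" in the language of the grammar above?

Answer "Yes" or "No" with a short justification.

No - no valid derivation exists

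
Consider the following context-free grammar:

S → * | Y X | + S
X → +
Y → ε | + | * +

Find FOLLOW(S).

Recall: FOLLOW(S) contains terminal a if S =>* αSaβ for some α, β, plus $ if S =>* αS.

We compute FOLLOW(S) using the standard algorithm.
FOLLOW(S) starts with {$}.
FIRST(S) = {*, +}
FIRST(X) = {+}
FIRST(Y) = {*, +, ε}
FOLLOW(S) = {$}
FOLLOW(X) = {$}
FOLLOW(Y) = {+}
Therefore, FOLLOW(S) = {$}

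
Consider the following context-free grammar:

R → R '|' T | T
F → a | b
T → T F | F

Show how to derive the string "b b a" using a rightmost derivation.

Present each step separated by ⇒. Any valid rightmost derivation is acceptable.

R ⇒ T ⇒ T F ⇒ T a ⇒ T F a ⇒ T b a ⇒ F b a ⇒ b b a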